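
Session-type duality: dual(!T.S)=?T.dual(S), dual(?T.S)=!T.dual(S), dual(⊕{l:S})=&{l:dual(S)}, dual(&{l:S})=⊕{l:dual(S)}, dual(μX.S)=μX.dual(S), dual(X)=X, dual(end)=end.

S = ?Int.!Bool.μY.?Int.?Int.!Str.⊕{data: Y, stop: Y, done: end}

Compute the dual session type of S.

!Int.?Bool.μY.!Int.!Int.?Str.&{data: Y, stop: Y, done: end}

?Int → !Int
  !Bool → ?Bool
    μY → μY  (μ self-dual)
      ?Int → !Int
        ?Int → !Int
          !Str → ?Str
            ⊕{data,stop,done} → &{data,stop,done}  (internal→external)
              • data:
                dual(Y) = Y
              • stop:
                dual(Y) = Y
              • done:
                dual(end) = end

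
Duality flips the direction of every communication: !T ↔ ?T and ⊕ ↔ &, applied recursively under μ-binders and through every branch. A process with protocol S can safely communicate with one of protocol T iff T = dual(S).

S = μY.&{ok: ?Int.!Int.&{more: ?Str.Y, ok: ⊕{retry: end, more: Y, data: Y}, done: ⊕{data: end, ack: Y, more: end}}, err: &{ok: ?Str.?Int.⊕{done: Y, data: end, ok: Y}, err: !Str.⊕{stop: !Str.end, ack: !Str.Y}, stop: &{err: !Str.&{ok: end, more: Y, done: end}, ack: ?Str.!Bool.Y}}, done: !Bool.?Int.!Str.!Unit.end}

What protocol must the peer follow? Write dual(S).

μY.⊕{ok: !Int.?Int.⊕{more: !Str.Y, ok: &{retry: end, more: Y, data: Y}, done: &{data: end, ack: Y, more: end}}, err: ⊕{ok: !Str.!Int.&{done: Y, data: end, ok: Y}, err: ?Str.&{stop: ?Str.end, ack: ?Str.Y}, stop: ⊕{err: ?Str.⊕{ok: end, more: Y, done: end}, ack: !Str.?Bool.Y}}, done: ?Bool.!Int.?Str.?Unit.end}

μY → μY  (binder kept)
  &{ok,err,done} → ⊕{ok,err,done}  (external→internal)
    [ok]
      ?Int → !Int
        !Int → ?Int
          &{more,ok,done} → ⊕{more,ok,done}  (external→internal)
            [more]
              ?Str → !Str
                dual(Y) = Y
            [ok]
              ⊕{retry,more,data} → &{retry,more,data}  (⊕→&)
                [retry]
                  dual(end) = end
                [more]
                  dual(Y) = Y
                [data]
                  dual(Y) = Y
            [done]
              ⊕{data,ack,more} → &{data,ack,more}  (⊕→&)
                [data]
                  dual(end) = end
                [ack]
                  dual(Y) = Y
                [more]
                  dual(end) = end
    [err]
      &{ok,err,stop} → ⊕{ok,err,stop}  (external→internal)
        [ok]
          ?Str → !Str
            ?Int → !Int
              ⊕{done,data,ok} → &{done,data,ok}  (⊕→&)
                [done]
                  dual(Y) = Y
                [data]
                  dual(end) = end
                [ok]
                  dual(Y) = Y
        [err]
          !Str → ?Str
            ⊕{stop,ack} → &{stop,ack}  (⊕→&)
              [stop]
                !Str → ?Str
                  dual(end) = end
              [ack]
                !Str → ?Str
                  dual(Y) = Y
        [stop]
          &{err,ack} → ⊕{err,ack}  (external→internal)
            [err]
              !Str → ?Str
                &{ok,more,done} → ⊕{ok,more,done}  (external→internal)
                  [ok]
                    dual(end) = end
                  [more]
                    dual(Y) = Y
                  [done]
                    dual(end) = end
            [ack]
              ?Str → !Str
                !Bool → ?Bool
                  dual(Y) = Y
    [done]
      !Bool → ?Bool
        ?Int → !Int
          !Str → ?Str
            !Unit → ?Unit
              dual(end) = end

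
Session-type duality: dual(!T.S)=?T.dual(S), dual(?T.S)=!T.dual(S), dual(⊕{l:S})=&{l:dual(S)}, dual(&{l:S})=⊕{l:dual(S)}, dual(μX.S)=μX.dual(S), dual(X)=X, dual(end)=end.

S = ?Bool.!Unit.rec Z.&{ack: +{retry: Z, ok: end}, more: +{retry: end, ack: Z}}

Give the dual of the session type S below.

!Bool.?Unit.rec Z.+{ack: &{retry: Z, ok: end}, more: &{retry: end, ack: Z}}

?Bool = !Bool
  !Unit = ?Unit
    rec Z = rec Z  (rec unchanged)
      &{ack,more} = +{ack,more}  (external→internal)
        • ack:
          +{retry,ok} = &{retry,ok}  (⊕→&)
            • retry:
              Z self-dual
            • ok:
              end self-dual
        • more:
          +{retry,ack} = &{retry,ack}  (⊕→&)
            • retry:
              end self-dual
            • ack:
              Z self-dual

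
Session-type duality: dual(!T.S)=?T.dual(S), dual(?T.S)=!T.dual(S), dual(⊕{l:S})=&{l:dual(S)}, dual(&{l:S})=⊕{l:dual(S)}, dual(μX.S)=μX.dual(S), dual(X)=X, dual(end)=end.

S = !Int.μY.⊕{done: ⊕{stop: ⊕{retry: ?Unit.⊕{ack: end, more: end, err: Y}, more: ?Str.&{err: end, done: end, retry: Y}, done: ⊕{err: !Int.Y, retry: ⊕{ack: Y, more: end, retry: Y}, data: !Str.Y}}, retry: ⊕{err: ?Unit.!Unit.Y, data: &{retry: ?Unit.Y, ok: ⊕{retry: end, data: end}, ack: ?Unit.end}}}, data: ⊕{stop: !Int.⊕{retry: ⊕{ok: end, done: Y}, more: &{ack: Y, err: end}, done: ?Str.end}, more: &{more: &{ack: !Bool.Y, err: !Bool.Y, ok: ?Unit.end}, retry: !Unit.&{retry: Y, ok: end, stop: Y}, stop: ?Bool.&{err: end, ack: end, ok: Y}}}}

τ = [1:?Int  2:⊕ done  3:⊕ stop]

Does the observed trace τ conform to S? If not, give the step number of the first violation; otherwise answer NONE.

1

step 1: got ?Int, protocol expects !Int  ✗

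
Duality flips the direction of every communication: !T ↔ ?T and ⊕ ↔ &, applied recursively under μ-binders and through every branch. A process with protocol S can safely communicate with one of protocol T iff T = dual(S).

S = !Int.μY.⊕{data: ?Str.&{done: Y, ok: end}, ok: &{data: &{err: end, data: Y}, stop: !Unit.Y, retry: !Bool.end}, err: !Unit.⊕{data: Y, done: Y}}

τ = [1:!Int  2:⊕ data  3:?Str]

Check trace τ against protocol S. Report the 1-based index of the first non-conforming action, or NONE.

NONE

step 1: !Int  ✓  state: μY.…
step 2: ⊕ data  ✓  state: ?Str.&{done: μY.…, ok: end}
step 3: ?Str  ✓  state: &{done: μY.…, ok: end}
all 3 steps conform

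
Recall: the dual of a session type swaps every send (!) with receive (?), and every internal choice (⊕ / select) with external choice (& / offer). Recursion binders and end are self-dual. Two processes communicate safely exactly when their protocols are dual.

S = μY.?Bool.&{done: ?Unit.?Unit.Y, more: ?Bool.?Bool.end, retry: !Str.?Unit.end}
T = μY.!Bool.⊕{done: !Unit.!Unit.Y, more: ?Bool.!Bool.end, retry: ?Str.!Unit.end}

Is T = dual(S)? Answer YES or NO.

NO

μY ‖ μY  match (μ self-dual)
  ?Bool ‖ !Bool  match
    &{done,more,retry} ‖ ⊕{done,more,retry}  match same labels
      • done:
        ?Unit ‖ !Unit  match
          ?Unit ‖ !Unit  match
            Y ‖ Y  match
      • more:
        ?Bool ‖ ?Bool  ✗ same direction on both sides — not dual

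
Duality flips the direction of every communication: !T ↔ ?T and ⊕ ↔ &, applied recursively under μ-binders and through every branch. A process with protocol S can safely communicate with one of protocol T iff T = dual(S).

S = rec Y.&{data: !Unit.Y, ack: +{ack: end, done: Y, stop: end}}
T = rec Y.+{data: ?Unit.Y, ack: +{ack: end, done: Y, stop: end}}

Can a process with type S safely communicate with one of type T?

NO

rec Y ‖ rec Y  ✓ (μ self-dual)
  &{data,ack} ‖ +{data,ack}  ✓ labels match
    [data]
      !Unit ‖ ?Unit  ✓
        Y ‖ Y  ✓
    [ack]
      +{ack,done,stop} ‖ +{ack,done,stop}  ✗ choice polarity not flipped — not dual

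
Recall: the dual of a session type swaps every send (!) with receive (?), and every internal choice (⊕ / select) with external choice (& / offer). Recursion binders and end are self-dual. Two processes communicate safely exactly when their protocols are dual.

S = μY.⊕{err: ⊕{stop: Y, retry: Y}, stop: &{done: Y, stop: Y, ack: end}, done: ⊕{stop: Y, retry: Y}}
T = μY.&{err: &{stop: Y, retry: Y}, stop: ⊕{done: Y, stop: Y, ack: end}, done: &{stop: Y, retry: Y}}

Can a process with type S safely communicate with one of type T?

μY vs μY  match (rec unchanged)
  ⊕{err,stop,done} vs &{err,stop,done}  match same labels
    case err:
      ⊕{stop,retry} vs &{stop,retry}  match same labels
        case stop:
          Y vs Y  match
        case retry:
          Y vs Y  match
    case stop:
      &{done,stop,ack} vs ⊕{done,stop,ack}  match same labels
        case done:
          Y vs Y  match
        case stop:
          Y vs Y  match
        case ack:
          end vs end  match
    case done:
      ⊕{stop,retry} vs &{stop,retry}  match same labels
        case stop:
          Y vs Y  match
        case retry:
          Y vs Y  match

YES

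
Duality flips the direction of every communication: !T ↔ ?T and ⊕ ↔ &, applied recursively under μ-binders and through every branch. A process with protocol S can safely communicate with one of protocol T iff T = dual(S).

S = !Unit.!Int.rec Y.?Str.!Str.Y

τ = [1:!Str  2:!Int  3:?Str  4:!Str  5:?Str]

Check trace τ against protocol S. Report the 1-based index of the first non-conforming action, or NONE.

[1] got !Str, protocol expects !Unit  ✗

1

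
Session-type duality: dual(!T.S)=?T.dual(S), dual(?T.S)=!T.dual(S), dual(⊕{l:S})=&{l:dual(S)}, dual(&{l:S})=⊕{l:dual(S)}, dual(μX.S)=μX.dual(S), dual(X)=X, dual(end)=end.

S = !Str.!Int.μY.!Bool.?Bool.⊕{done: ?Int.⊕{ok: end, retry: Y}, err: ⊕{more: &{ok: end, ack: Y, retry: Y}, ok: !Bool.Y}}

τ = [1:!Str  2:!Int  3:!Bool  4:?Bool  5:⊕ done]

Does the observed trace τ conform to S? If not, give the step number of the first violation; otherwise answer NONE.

NONE

step 1: !Str  ok  now at !Int.μY.…
step 2: !Int  ok  now at μY.…
step 3: !Bool  ok  now at ?Bool.⊕{done: ?Int.⊕{ok: end, retry: μY.…}, err: ⊕{more: &{ok: end, ack: μY.…, retry: μY.…}, ok: !Bool.μY.…}}
step 4: ?Bool  ok  now at ⊕{done: ?Int.⊕{ok: end, retry: μY.…}, err: ⊕{more: &{ok: end, ack: μY.…, retry: μY.…}, ok: !Bool.μY.…}}
step 5: ⊕ done  ok  now at ?Int.⊕{ok: end, retry: μY.…}
trace exhausted — no violation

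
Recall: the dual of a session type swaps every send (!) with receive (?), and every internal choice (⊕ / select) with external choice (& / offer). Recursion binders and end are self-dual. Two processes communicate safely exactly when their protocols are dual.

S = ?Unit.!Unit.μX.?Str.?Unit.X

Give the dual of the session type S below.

!Unit.?Unit.μX.!Str.!Unit.X

?Unit = !Unit
  !Unit = ?Unit
    μX = μX  (μ self-dual)
      ?Str = !Str
        ?Unit = !Unit
          dual(X) = X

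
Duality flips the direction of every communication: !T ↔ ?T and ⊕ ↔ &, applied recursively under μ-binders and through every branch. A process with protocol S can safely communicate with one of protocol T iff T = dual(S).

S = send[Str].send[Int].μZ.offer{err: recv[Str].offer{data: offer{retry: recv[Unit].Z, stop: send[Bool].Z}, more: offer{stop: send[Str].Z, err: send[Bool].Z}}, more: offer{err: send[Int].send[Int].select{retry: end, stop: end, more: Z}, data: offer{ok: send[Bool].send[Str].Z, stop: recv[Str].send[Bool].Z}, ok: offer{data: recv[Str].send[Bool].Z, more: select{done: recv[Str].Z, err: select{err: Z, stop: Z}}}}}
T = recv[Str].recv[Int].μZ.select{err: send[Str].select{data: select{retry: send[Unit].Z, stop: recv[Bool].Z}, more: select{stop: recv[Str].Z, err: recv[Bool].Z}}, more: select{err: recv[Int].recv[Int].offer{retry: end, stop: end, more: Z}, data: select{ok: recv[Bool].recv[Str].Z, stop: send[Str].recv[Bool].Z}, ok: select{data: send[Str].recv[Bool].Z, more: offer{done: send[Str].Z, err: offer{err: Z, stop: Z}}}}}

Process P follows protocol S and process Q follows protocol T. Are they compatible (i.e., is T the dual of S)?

send[Str] | recv[Str]  ✓
  send[Int] | recv[Int]  ✓
    μZ | μZ  ✓ (rec unchanged)
      offer{err,more} | select{err,more}  ✓ labels match
        [err]
          recv[Str] | send[Str]  ✓
            offer{data,more} | select{data,more}  ✓ labels match
              [data]
                offer{retry,stop} | select{retry,stop}  ✓ labels match
                  [retry]
                    recv[Unit] | send[Unit]  ✓
                      Z | Z  ✓
                  [stop]
                    send[Bool] | recv[Bool]  ✓
                      Z | Z  ✓
              [more]
                offer{stop,err} | select{stop,err}  ✓ labels match
                  [stop]
                    send[Str] | recv[Str]  ✓
                      Z | Z  ✓
                  [err]
                    send[Bool] | recv[Bool]  ✓
                      Z | Z  ✓
        [more]
          offer{err,data,ok} | select{err,data,ok}  ✓ labels match
            [err]
              send[Int] | recv[Int]  ✓
                send[Int] | recv[Int]  ✓
                  select{retry,stop,more} | offer{retry,stop,more}  ✓ labels match
                    [retry]
                      end | end  ✓
                    [stop]
                      end | end  ✓
                    [more]
                      Z | Z  ✓
            [data]
              offer{ok,stop} | select{ok,stop}  ✓ labels match
                [ok]
                  send[Bool] | recv[Bool]  ✓
                    send[Str] | recv[Str]  ✓
                      Z | Z  ✓
                [stop]
                  recv[Str] | send[Str]  ✓
                    send[Bool] | recv[Bool]  ✓
                      Z | Z  ✓
            [ok]
              offer{data,more} | select{data,more}  ✓ labels match
                [data]
                  recv[Str] | send[Str]  ✓
                    send[Bool] | recv[Bool]  ✓
                      Z | Z  ✓
                [more]
                  select{done,err} | offer{done,err}  ✓ labels match
                    [done]
                      recv[Str] | send[Str]  ✓
                        Z | Z  ✓
                    [err]
                      select{err,stop} | offer{err,stop}  ✓ labels match
                        [err]
                          Z | Z  ✓
                        [stop]
                          Z | Z  ✓

YES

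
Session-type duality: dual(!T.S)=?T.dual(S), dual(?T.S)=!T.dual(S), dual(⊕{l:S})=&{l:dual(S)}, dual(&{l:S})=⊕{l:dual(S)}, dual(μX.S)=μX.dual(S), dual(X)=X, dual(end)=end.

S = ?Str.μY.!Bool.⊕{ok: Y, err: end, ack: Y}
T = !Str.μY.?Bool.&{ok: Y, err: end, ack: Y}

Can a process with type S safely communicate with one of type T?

YES

?Str vs !Str  ok
  μY vs μY  ok (μ self-dual)
    !Bool vs ?Bool  ok
      ⊕{ok,err,ack} vs &{ok,err,ack}  ok labels match
        • ok:
          Y vs Y  ok
        • err:
          end vs end  ok
        • ack:
          Y vs Y  ok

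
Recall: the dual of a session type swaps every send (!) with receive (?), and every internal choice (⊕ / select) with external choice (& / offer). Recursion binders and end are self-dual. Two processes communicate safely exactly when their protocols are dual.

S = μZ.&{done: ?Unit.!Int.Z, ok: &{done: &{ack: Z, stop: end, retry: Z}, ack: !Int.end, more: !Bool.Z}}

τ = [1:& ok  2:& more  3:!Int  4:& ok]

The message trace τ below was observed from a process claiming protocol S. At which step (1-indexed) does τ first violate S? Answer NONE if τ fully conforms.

3

[1] & ok  ✓  cont: &{done: &{ack: μZ.…, stop: end, retry: μZ.…}, ack: !Int.end, more: !Bool.μZ.…}
[2] & more  ✓  cont: !Bool.μZ.…
[3] got !Int, protocol expects !Bool  ✗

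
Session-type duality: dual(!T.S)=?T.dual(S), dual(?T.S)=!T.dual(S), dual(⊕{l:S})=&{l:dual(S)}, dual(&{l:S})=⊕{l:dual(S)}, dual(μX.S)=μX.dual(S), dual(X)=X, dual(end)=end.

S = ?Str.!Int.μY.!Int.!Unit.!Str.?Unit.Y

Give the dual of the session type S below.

!Str.?Int.μY.?Int.?Unit.?Str.!Unit.Y

?Str ↦ !Str
  !Int ↦ ?Int
    μY ↦ μY  (rec unchanged)
      !Int ↦ ?Int
        !Unit ↦ ?Unit
          !Str ↦ ?Str
            ?Unit ↦ !Unit
              dual(Y) = Y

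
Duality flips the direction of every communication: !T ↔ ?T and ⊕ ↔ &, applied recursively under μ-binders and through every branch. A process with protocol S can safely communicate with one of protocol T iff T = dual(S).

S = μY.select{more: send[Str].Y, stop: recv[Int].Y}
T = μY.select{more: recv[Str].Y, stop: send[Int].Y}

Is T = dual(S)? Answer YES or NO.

μY ‖ μY  ok (μ self-dual)
  select{more,stop} ‖ select{more,stop}  ✗ choice polarity not flipped — not dual

NO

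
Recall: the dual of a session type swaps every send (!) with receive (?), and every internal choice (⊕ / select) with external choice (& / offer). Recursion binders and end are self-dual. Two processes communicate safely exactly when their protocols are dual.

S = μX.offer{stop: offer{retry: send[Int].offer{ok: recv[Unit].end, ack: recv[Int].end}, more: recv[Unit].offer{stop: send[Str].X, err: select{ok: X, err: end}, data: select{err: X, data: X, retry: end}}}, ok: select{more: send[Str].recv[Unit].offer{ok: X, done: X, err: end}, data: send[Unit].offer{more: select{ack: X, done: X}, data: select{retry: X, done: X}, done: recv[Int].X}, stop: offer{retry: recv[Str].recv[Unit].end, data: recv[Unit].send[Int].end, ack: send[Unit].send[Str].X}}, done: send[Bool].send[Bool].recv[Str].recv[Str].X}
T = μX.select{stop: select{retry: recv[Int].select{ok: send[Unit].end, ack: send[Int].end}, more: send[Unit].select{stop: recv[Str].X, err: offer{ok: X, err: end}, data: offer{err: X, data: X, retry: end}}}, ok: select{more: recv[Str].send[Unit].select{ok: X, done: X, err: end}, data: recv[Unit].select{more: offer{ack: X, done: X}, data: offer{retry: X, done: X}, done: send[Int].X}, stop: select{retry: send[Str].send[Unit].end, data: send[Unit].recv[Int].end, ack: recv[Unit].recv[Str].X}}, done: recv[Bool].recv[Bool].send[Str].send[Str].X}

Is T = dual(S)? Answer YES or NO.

NO

μX vs μX  ok (μ self-dual)
  offer{stop,ok,done} vs select{stop,ok,done}  ok labels match
    case stop:
      offer{retry,more} vs select{retry,more}  ok labels match
        case retry:
          send[Int] vs recv[Int]  ok
            offer{ok,ack} vs select{ok,ack}  ok labels match
              case ok:
                recv[Unit] vs send[Unit]  ok
                  end vs end  ok
              case ack:
                recv[Int] vs send[Int]  ok
                  end vs end  ok
        case more:
          recv[Unit] vs send[Unit]  ok
            offer{stop,err,data} vs select{stop,err,data}  ok labels match
              case stop:
                send[Str] vs recv[Str]  ok
                  X vs X  ok
              case err:
                select{ok,err} vs offer{ok,err}  ok labels match
                  case ok:
                    X vs X  ok
                  case err:
                    end vs end  ok
              case data:
                select{err,data,retry} vs offer{err,data,retry}  ok labels match
                  case err:
                    X vs X  ok
                  case data:
                    X vs X  ok
                  case retry:
                    end vs end  ok
    case ok:
      select{more,data,stop} vs select{more,data,stop}  ✗ choice polarity not flipped — not dual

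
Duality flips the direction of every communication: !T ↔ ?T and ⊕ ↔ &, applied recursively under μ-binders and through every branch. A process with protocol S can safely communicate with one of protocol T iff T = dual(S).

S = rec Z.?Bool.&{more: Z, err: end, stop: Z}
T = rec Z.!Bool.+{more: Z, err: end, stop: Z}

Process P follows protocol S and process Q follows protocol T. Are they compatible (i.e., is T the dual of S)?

YES

rec Z | rec Z  ok (μ self-dual)
  ?Bool | !Bool  ok
    &{more,err,stop} | +{more,err,stop}  ok label sets agree
      case more:
        Z | Z  ok
      case err:
        end | end  ok
      case stop:
        Z | Z  ok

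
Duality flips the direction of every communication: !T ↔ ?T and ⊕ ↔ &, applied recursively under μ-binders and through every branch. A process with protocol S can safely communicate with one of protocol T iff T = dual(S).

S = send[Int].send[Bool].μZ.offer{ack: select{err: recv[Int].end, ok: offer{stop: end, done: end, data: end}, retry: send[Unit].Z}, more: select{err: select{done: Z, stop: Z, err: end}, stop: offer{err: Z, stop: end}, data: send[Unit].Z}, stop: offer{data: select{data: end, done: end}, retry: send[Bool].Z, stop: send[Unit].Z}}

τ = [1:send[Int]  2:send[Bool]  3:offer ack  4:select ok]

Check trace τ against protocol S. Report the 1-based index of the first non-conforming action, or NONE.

NONE

@1 send[Int]  match  cont: send[Bool].μZ.…
@2 send[Bool]  match  cont: μZ.…
@3 offer ack  match  cont: select{err: recv[Int].end, ok: offer{stop: end, done: end, data: end}, retry: send[Unit].μZ.…}
@4 select ok  match  cont: offer{stop: end, done: end, data: end}
τ conforms to S (length 4)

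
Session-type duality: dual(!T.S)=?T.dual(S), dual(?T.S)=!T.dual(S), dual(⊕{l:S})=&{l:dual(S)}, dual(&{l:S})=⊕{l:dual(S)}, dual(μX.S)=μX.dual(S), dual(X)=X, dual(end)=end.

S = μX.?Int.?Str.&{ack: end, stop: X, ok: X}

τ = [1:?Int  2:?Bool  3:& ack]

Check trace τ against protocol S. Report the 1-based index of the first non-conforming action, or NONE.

2

@1 ?Int  ok  residual = ?Str.&{ack: end, stop: μX.…, ok: μX.…}
@2 got ?Bool, protocol expects ?Str  ✗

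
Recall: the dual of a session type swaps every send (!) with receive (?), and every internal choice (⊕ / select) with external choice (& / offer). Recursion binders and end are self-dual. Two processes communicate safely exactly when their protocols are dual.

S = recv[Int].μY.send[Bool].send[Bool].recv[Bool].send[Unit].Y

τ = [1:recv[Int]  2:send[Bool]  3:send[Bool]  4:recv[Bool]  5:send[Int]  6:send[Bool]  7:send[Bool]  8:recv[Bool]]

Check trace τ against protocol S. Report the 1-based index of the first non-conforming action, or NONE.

5

@1 recv[Int]  ✓  residual = μY.…
@2 send[Bool]  ✓  residual = send[Bool].recv[Bool].send[Unit].μY.…
@3 send[Bool]  ✓  residual = recv[Bool].send[Unit].μY.…
@4 recv[Bool]  ✓  residual = send[Unit].μY.…
@5 got send[Int], protocol expects send[Unit]  ✗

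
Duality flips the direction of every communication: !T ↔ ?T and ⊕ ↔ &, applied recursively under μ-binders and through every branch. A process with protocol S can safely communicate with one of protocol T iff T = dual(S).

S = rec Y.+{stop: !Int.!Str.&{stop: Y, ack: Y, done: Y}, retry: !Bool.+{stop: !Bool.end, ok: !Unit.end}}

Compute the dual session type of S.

rec Y → rec Y  (rec unchanged)
  +{stop,retry} → &{stop,retry}  (select→offer)
    • stop:
      !Int → ?Int
        !Str → ?Str
          &{stop,ack,done} → +{stop,ack,done}  (external→internal)
            • stop:
              dual(Y) = Y
            • ack:
              dual(Y) = Y
            • done:
              dual(Y) = Y
    • retry:
      !Bool → ?Bool
        +{stop,ok} → &{stop,ok}  (select→offer)
          • stop:
            !Bool → ?Bool
              dual(end) = end
          • ok:
            !Unit → ?Unit
              dual(end) = end

rec Y.&{stop: ?Int.?Str.+{stop: Y, ack: Y, done: Y}, retry: ?Bool.&{stop: ?Bool.end, ok: ?Unit.end}}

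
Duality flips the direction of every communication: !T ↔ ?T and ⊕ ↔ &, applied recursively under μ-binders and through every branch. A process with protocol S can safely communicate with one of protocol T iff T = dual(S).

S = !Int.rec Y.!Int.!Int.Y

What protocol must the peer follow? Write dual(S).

!Int → ?Int
  rec Y → rec Y  (rec unchanged)
    !Int → ?Int
      !Int → ?Int
        Y self-dual

?Int.rec Y.?Int.?Int.Y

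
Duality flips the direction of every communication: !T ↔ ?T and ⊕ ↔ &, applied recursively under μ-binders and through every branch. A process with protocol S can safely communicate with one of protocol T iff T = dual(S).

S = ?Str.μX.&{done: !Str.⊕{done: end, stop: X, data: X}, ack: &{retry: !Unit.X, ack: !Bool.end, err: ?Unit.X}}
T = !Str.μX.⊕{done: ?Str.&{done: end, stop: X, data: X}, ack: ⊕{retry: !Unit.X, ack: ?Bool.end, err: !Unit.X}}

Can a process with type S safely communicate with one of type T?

?Str vs !Str  ok
  μX vs μX  ok (μ self-dual)
    &{done,ack} vs ⊕{done,ack}  ok label sets agree
      • done:
        !Str vs ?Str  ok
          ⊕{done,stop,data} vs &{done,stop,data}  ok label sets agree
            • done:
              end vs end  ok
            • stop:
              X vs X  ok
            • data:
              X vs X  ok
      • ack:
        &{retry,ack,err} vs ⊕{retry,ack,err}  ok label sets agree
          • retry:
            !Unit vs !Unit  ✗ same direction on both sides — not dual

NO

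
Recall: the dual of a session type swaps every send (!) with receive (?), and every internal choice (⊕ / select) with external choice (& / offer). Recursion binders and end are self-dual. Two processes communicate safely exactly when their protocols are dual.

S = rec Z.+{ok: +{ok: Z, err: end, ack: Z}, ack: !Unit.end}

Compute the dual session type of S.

rec Z.&{ok: &{ok: Z, err: end, ack: Z}, ack: ?Unit.end}

rec Z ↦ rec Z  (μ self-dual)
  +{ok,ack} ↦ &{ok,ack}  (internal→external)
    [ok]
      +{ok,err,ack} ↦ &{ok,err,ack}  (internal→external)
        [ok]
          Z self-dual
        [err]
          end self-dual
        [ack]
          Z self-dual
    [ack]
      !Unit ↦ ?Unit
        end self-dual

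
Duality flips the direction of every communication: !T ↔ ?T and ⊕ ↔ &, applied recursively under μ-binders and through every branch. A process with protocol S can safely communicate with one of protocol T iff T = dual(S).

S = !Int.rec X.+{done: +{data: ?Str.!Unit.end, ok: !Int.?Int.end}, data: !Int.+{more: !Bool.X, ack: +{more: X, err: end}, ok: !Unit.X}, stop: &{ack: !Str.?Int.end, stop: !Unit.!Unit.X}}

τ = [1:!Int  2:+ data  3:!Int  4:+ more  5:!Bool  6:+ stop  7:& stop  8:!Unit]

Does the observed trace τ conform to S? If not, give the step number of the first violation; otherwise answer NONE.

step 1: !Int  ✓  now at rec X.…
step 2: + data  ✓  now at !Int.+{more: !Bool.rec X.…, ack: +{more: rec X.…, err: end}, ok: !Unit.rec X.…}
step 3: !Int  ✓  now at +{more: !Bool.rec X.…, ack: +{more: rec X.…, err: end}, ok: !Unit.rec X.…}
step 4: + more  ✓  now at !Bool.rec X.…
step 5: !Bool  ✓  now at rec X.…
step 6: + stop  ✓  now at &{ack: !Str.?Int.end, stop: !Unit.!Unit.rec X.…}
step 7: & stop  ✓  now at !Unit.!Unit.rec X.…
step 8: !Unit  ✓  now at !Unit.rec X.…
all 8 steps conform

NONE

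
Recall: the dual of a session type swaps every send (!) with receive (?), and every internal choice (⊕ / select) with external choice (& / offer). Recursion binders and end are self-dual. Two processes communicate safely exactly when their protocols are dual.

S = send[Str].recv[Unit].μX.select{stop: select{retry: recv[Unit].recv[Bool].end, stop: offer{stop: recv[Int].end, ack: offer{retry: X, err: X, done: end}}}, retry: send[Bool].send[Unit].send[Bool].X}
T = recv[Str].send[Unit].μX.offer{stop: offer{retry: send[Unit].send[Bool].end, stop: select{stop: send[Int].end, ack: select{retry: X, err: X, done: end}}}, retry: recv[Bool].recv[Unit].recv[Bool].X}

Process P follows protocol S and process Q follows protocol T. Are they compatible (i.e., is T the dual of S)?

YES

send[Str] vs recv[Str]  ok
  recv[Unit] vs send[Unit]  ok
    μX vs μX  ok (binder kept)
      select{stop,retry} vs offer{stop,retry}  ok label sets agree
        • stop:
          select{retry,stop} vs offer{retry,stop}  ok label sets agree
            • retry:
              recv[Unit] vs send[Unit]  ok
                recv[Bool] vs send[Bool]  ok
                  end vs end  ok
            • stop:
              offer{stop,ack} vs select{stop,ack}  ok label sets agree
                • stop:
                  recv[Int] vs send[Int]  ok
                    end vs end  ok
                • ack:
                  offer{retry,err,done} vs select{retry,err,done}  ok label sets agree
                    • retry:
                      X vs X  ok
                    • err:
                      X vs X  ok
                    • done:
                      end vs end  ok
        • retry:
          send[Bool] vs recv[Bool]  ok
            send[Unit] vs recv[Unit]  ok
              send[Bool] vs recv[Bool]  ok
                X vs X  ok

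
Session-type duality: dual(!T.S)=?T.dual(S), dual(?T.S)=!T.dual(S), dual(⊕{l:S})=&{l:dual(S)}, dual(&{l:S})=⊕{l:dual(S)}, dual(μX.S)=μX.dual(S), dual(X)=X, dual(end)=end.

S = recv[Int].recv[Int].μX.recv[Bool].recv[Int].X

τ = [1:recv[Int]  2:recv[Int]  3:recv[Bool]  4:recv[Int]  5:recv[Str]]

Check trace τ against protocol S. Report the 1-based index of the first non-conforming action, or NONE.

[1] recv[Int]  ok  cont: recv[Int].μX.…
[2] recv[Int]  ok  cont: μX.…
[3] recv[Bool]  ok  cont: recv[Int].μX.…
[4] recv[Int]  ok  cont: μX.…
[5] got recv[Str], protocol expects recv[Bool]  ✗

5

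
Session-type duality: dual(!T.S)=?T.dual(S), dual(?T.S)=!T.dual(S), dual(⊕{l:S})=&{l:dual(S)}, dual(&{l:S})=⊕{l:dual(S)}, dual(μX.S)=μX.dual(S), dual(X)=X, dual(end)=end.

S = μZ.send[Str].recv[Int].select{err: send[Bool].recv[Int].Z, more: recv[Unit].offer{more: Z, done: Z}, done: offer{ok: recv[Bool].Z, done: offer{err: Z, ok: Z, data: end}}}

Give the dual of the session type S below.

μZ ↦ μZ  (binder kept)
  send[Str] ↦ recv[Str]
    recv[Int] ↦ send[Int]
      select{err,more,done} ↦ offer{err,more,done}  (internal→external)
        case err:
          send[Bool] ↦ recv[Bool]
            recv[Int] ↦ send[Int]
              Z ↦ Z
        case more:
          recv[Unit] ↦ send[Unit]
            offer{more,done} ↦ select{more,done}  (offer→select)
              case more:
                Z ↦ Z
              case done:
                Z ↦ Z
        case done:
          offer{ok,done} ↦ select{ok,done}  (offer→select)
            case ok:
              recv[Bool] ↦ send[Bool]
                Z ↦ Z
            case done:
              offer{err,ok,data} ↦ select{err,ok,data}  (offer→select)
                case err:
                  Z ↦ Z
                case ok:
                  Z ↦ Z
                case data:
                  end ↦ end

μZ.recv[Str].send[Int].offer{err: recv[Bool].send[Int].Z, more: send[Unit].select{more: Z, done: Z}, done: select{ok: send[Bool].Z, done: select{err: Z, ok: Z, data: end}}}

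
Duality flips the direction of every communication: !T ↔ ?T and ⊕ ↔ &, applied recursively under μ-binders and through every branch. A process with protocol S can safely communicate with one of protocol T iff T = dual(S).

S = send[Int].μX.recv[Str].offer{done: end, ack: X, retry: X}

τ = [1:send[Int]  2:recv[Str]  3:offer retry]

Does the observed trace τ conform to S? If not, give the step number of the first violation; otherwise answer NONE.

NONE

step 1: send[Int]  ok  cont: μX.…
step 2: recv[Str]  ok  cont: offer{done: end, ack: μX.…, retry: μX.…}
step 3: offer retry  ok  cont: μX.…
trace exhausted — no violation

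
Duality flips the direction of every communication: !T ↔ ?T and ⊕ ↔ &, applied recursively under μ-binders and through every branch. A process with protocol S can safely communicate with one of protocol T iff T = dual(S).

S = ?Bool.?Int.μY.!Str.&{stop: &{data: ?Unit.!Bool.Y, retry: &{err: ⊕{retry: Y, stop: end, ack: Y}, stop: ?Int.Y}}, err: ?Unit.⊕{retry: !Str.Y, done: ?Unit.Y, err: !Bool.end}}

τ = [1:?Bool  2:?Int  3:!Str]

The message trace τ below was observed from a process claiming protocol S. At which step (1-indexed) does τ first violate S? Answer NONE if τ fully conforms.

NONE

@1 ?Bool  ok  now at ?Int.μY.…
@2 ?Int  ok  now at μY.…
@3 !Str  ok  now at &{stop: &{data: ?Unit.!Bool.μY.…, retry: &{err: ⊕{retry: μY.…, stop: end, ack: μY.…}, stop: ?Int.μY.…}}, err: ?Unit.⊕{retry: !Str.μY.…, done: ?Unit.μY.…, err: !Bool.end}}
trace exhausted — no violation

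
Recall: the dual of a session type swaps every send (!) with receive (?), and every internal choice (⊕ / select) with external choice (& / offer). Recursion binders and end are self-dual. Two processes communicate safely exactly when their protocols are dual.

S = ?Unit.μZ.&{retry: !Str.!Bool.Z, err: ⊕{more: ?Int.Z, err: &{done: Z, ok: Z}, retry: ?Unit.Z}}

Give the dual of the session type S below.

?Unit → !Unit
  μZ → μZ  (binder kept)
    &{retry,err} → ⊕{retry,err}  (external→internal)
      case retry:
        !Str → ?Str
          !Bool → ?Bool
            Z ↦ Z
      case err:
        ⊕{more,err,retry} → &{more,err,retry}  (⊕→&)
          case more:
            ?Int → !Int
              Z ↦ Z
          case err:
            &{done,ok} → ⊕{done,ok}  (external→internal)
              case done:
                Z ↦ Z
              case ok:
                Z ↦ Z
          case retry:
            ?Unit → !Unit
              Z ↦ Z

!Unit.μZ.⊕{retry: ?Str.?Bool.Z, err: &{more: !Int.Z, err: ⊕{done: Z, ok: Z}, retry: !Unit.Z}}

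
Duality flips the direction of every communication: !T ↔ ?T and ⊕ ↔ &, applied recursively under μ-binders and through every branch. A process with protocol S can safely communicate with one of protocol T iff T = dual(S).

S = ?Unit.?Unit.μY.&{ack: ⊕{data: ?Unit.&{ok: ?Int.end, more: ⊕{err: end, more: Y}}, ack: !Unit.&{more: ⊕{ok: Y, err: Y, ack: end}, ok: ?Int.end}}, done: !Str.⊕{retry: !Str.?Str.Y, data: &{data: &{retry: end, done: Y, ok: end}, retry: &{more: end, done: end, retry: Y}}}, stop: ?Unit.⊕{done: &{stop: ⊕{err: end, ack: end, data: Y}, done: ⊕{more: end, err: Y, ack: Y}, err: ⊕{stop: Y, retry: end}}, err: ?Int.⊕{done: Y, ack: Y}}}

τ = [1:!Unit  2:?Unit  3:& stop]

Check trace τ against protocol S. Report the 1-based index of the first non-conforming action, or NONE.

1

@1 got !Unit, protocol expects ?Unit  ✗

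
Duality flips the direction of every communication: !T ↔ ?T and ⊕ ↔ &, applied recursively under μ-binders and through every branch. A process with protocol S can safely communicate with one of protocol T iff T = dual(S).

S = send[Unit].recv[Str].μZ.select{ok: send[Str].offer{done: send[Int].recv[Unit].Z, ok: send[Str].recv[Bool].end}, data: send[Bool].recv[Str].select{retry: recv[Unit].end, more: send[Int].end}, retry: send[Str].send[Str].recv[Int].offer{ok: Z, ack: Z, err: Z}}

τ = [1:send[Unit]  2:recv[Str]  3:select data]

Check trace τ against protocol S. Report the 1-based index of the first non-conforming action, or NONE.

@1 send[Unit]  ✓  residual = recv[Str].μZ.…
@2 recv[Str]  ✓  residual = μZ.…
@3 select data  ✓  residual = send[Bool].recv[Str].select{retry: recv[Unit].end, more: send[Int].end}
trace exhausted — no violation

NONE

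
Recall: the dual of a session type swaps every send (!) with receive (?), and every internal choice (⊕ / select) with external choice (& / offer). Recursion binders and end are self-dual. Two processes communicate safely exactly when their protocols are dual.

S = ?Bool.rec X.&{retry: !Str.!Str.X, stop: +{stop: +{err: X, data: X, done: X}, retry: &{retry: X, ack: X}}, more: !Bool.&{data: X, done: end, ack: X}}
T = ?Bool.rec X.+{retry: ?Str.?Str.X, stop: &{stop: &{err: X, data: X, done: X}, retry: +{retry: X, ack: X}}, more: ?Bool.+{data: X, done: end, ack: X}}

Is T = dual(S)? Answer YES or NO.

?Bool vs ?Bool  ✗ same direction on both sides — not dual

NO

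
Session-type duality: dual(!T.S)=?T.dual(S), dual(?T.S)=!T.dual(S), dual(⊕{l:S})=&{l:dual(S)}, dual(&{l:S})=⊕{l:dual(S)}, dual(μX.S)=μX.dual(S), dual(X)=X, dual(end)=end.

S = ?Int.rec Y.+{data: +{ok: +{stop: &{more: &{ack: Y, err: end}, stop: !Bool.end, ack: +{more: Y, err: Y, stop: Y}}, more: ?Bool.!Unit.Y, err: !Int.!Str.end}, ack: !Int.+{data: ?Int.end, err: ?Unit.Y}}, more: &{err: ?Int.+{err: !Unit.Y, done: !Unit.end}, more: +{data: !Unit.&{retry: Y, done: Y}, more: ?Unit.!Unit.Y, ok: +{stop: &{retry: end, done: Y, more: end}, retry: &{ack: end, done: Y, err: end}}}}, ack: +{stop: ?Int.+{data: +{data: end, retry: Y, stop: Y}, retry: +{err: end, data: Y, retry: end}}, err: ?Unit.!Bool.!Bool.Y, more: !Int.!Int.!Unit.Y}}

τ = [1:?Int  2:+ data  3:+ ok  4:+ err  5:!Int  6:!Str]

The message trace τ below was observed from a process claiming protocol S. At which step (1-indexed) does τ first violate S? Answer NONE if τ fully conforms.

NONE

@1 ?Int  ✓  now at rec Y.…
@2 + data  ✓  now at +{ok: +{stop: &{more: &{ack: rec Y.…, err: end}, stop: !Bool.end, ack: +{more: rec Y.…, err: rec Y.…, stop: rec Y.…}}, more: ?Bool.!Unit.rec Y.…, err: !Int.!Str.end}, ack: !Int.+{data: ?Int.end, err: ?Unit.rec Y.…}}
@3 + ok  ✓  now at +{stop: &{more: &{ack: rec Y.…, err: end}, stop: !Bool.end, ack: +{more: rec Y.…, err: rec Y.…, stop: rec Y.…}}, more: ?Bool.!Unit.rec Y.…, err: !Int.!Str.end}
@4 + err  ✓  now at !Int.!Str.end
@5 !Int  ✓  now at !Str.end
@6 !Str  ✓  now at end
all 6 steps conform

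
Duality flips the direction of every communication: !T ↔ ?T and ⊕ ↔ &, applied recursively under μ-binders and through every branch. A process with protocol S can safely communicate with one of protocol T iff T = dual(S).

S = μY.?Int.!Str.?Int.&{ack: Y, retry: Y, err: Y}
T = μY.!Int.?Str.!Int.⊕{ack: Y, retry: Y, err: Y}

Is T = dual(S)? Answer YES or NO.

YES

μY | μY  match (μ self-dual)
  ?Int | !Int  match
    !Str | ?Str  match
      ?Int | !Int  match
        &{ack,retry,err} | ⊕{ack,retry,err}  match same labels
          case ack:
            Y | Y  match
          case retry:
            Y | Y  match
          case err:
            Y | Y  match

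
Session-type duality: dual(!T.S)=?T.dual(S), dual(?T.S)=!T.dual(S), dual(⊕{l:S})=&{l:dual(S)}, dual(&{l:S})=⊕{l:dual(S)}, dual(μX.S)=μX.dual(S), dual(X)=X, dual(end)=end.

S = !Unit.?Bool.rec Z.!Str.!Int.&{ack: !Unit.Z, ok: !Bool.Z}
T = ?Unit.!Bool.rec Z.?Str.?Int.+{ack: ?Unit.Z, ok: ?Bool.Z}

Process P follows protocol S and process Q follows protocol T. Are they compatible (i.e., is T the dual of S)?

YES

!Unit ‖ ?Unit  ok
  ?Bool ‖ !Bool  ok
    rec Z ‖ rec Z  ok (binder kept)
      !Str ‖ ?Str  ok
        !Int ‖ ?Int  ok
          &{ack,ok} ‖ +{ack,ok}  ok labels match
            case ack:
              !Unit ‖ ?Unit  ok
                Z ‖ Z  ok
            case ok:
              !Bool ‖ ?Bool  ok
                Z ‖ Z  ok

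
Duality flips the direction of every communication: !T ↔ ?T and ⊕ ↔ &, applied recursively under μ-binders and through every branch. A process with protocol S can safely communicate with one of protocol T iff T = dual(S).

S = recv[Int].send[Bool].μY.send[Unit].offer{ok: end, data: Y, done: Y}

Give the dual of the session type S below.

send[Int].recv[Bool].μY.recv[Unit].select{ok: end, data: Y, done: Y}

recv[Int] = send[Int]
  send[Bool] = recv[Bool]
    μY = μY  (binder kept)
      send[Unit] = recv[Unit]
        offer{ok,data,done} = select{ok,data,done}  (external→internal)
          • ok:
            dual(end) = end
          • data:
            dual(Y) = Y
          • done:
            dual(Y) = Y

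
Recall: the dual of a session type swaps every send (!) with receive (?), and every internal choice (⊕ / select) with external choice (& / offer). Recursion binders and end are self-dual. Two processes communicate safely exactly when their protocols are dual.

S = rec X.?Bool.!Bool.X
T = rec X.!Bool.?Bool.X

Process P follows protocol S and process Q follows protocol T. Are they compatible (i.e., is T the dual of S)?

YES

rec X | rec X  match (binder kept)
  ?Bool | !Bool  match
    !Bool | ?Bool  match
      X | X  match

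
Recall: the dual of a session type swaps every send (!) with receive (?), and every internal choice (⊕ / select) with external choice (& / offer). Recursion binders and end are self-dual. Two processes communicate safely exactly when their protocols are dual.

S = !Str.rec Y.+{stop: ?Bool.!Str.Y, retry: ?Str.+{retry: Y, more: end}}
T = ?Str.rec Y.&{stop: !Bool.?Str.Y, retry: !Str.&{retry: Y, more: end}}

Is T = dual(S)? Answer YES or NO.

!Str | ?Str  ok
  rec Y | rec Y  ok (rec unchanged)
    +{stop,retry} | &{stop,retry}  ok label sets agree
      [stop]
        ?Bool | !Bool  ok
          !Str | ?Str  ok
            Y | Y  ok
      [retry]
        ?Str | !Str  ok
          +{retry,more} | &{retry,more}  ok label sets agree
            [retry]
              Y | Y  ok
            [more]
              end | end  ok

YES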